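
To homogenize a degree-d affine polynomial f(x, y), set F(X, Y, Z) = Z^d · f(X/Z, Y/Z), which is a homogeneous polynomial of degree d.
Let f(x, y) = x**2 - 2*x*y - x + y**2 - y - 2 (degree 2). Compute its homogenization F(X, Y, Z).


F(X, Y, Z) = X**2 - 2*X*Y - X*Z + Y**2 - Y*Z - 2*Z**2

deg(f) = 2.
Substitute x = X/Z, y = Y/Z into f, then multiply by Z^2.
  monomial 1·x^2·y^0 ↦ 1·X^2·Y^0·Z^0.
  monomial -2·x^1·y^1 ↦ -2·X^1·Y^1·Z^0.
  monomial -1·x^1·y^0 ↦ -1·X^1·Y^0·Z^1.
  monomial 1·x^0·y^2 ↦ 1·X^0·Y^2·Z^0.
  monomial -1·x^0·y^1 ↦ -1·X^0·Y^1·Z^1.
  monomial -2·x^0·y^0 ↦ -2·X^0·Y^0·Z^2.
Collecting: F(X, Y, Z) = X**2 - 2*X*Y - X*Z + Y**2 - Y*Z - 2*Z**2.


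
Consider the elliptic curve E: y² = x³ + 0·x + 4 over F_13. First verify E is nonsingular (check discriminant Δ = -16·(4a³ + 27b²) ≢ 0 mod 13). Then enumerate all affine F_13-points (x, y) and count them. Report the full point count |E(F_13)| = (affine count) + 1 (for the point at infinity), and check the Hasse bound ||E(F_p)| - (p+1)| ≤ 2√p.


Affine points = {(0, 2), (0, 11), (2, 5), (2, 8), (4, 4), (4, 9), (5, 5), (5, 8), (6, 5), (6, 8), (7, 3), (7, 10), (8, 3), (8, 10), (10, 4), (10, 9), (11, 3), (11, 10), (12, 4), (12, 9)}; affine count = 20; |E(F_13)| = 21.

Discriminant check: Δ ∝ 4a³ + 27b² = 4·0³ + 27·4² = 4·0 + 27·16 ≡ 3 (mod 13). Nonzero ⇒ E is nonsingular.
For each x ∈ F_13, compute rhs = x³ + 0·x + 4 mod 13, then count y ∈ F_13 with y² ≡ rhs.
  x = 0: rhs = 4, matching y values: 2, 11 (2 points).
  x = 1: rhs = 5, matching y values: none (0 points).
  x = 2: rhs = 12, matching y values: 5, 8 (2 points).
  x = 3: rhs = 5, matching y values: none (0 points).
  x = 4: rhs = 3, matching y values: 4, 9 (2 points).
  x = 5: rhs = 12, matching y values: 5, 8 (2 points).
  x = 6: rhs = 12, matching y values: 5, 8 (2 points).
  x = 7: rhs = 9, matching y values: 3, 10 (2 points).
  x = 8: rhs = 9, matching y values: 3, 10 (2 points).
  x = 9: rhs = 5, matching y values: none (0 points).
  x = 10: rhs = 3, matching y values: 4, 9 (2 points).
  x = 11: rhs = 9, matching y values: 3, 10 (2 points).
  x = 12: rhs = 3, matching y values: 4, 9 (2 points).
Total affine count: 20.
Full point count |E(F_13)| = 20 + 1 = 21.
Hasse bound: |21 − (13+1)| = |7| = 7 ≤ 2√13 ≈ 7.2111 ✓.


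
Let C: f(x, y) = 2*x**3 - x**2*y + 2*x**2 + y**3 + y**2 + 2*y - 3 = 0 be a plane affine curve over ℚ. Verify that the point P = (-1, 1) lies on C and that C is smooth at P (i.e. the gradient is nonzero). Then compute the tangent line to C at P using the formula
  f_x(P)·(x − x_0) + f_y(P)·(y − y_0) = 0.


Tangent line at P: 4*x + 6*y - 2 = 0.

Step 1: f(-1, 1) = 0, so P lies on C.
Step 2: partial derivatives
  f_x(x, y) = 6*x**2 - 2*x*y + 4*x, f_y(x, y) = -x**2 + 3*y**2 + 2*y + 2.
  f_x(P) = 4, f_y(P) = 6 (gradient nonzero, so P is smooth).
Step 3: tangent line at P: 4·(x − -1) + 6·(y − 1) = 0.
Expanding: 4*x + 6*y - 2 = 0.


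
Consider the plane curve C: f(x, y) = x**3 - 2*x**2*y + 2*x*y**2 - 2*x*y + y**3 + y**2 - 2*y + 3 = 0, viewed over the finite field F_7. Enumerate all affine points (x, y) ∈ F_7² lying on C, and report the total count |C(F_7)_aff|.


Affine F_7-points: {(3, 2), (3, 3), (4, 1), (4, 3), (5, 2), (6, 1), (6, 3), (6, 4)}; count = 8.

For each of the 49 pairs (x, y) ∈ F_7², evaluate f(x, y) mod 7. Record the zeros.
  x = 0: [0↦3, 1↦3, 2↦4, 3↦5, 4↦5, 5↦3, 6↦5]  zeros at y ∈ ∅
  x = 1: [0↦4, 1↦2, 2↦5, 3↦5, 4↦1, 5↦6, 6↦5]  zeros at y ∈ ∅
  x = 2: [0↦4, 1↦3, 2↦4, 3↦6, 4↦1, 5↦2, 6↦1]  zeros at y ∈ ∅
  x = 3: [0↦2, 1↦5, 2↦0, 3↦0, 4↦4, 5↦4, 6↦6]  zeros at y ∈ {2, 3}
  x = 4: [0↦4, 1↦0, 2↦6, 3↦0, 4↦2, 5↦4, 6↦5]  zeros at y ∈ {1, 3}
  x = 5: [0↦2, 1↦1, 2↦0, 3↦5, 4↦1, 5↦1, 6↦4]  zeros at y ∈ {2}
  x = 6: [0↦2, 1↦0, 2↦2, 3↦0, 4↦0, 5↦1, 6↦2]  zeros at y ∈ {1, 3, 4}
Collecting zeros: affine points = {(3, 2), (3, 3), (4, 1), (4, 3), (5, 2), (6, 1), (6, 3), (6, 4)}.
Total count |C(F_7)_aff| = 8.


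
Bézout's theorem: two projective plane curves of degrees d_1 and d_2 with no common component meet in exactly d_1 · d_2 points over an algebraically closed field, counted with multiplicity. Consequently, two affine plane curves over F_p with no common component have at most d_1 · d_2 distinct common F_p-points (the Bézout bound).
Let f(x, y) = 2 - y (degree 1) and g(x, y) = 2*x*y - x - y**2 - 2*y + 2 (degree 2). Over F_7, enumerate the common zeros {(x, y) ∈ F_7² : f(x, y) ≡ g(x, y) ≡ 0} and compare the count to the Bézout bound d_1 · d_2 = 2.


Common zeros: {(2, 2)}; count = 1; Bézout bound = 2.

deg(f) = 1, deg(g) = 2, so Bézout bound = 2.
Scan x ∈ F_7. For each x, list the y ∈ F_7 with f(x, y) ≡ 0 and those with g(x, y) ≡ 0 (mod 7); the common zeros in that column are the intersection.
  x = 0: f ≡ 0 at y ∈ {2}; g ≡ 0 at y ∈ ∅; common: ∅.
  x = 1: f ≡ 0 at y ∈ {2}; g ≡ 0 at y ∈ {1, 6}; common: ∅.
  x = 2: f ≡ 0 at y ∈ {2}; g ≡ 0 at y ∈ {0, 2}; common: {2}.
  x = 3: f ≡ 0 at y ∈ {2}; g ≡ 0 at y ∈ ∅; common: ∅.
  x = 4: f ≡ 0 at y ∈ {2}; g ≡ 0 at y ∈ {3}; common: ∅.
  x = 5: f ≡ 0 at y ∈ {2}; g ≡ 0 at y ∈ ∅; common: ∅.
  x = 6: f ≡ 0 at y ∈ {2}; g ≡ 0 at y ∈ {5}; common: ∅.
Collecting: common zeros = {(2, 2)}, so the count is 1.
Comparison with the Bézout bound: 1 ≤ 2 = deg(f)·deg(g), as expected for curves with no common component (the affine F_7-count falls short of the bound because intersections may lie at infinity, over extension fields, or carry multiplicity).


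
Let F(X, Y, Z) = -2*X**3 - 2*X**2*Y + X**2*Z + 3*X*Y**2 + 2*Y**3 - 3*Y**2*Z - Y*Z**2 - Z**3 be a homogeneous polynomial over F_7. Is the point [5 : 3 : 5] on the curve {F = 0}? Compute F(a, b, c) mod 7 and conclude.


F(5,3,5) ≡ 6 (mod 7); P is NOT on the curve.

Evaluate F(5, 3, 5) term-by-term (mod 7).
  -2*X**3 ↦ -2·125·1·1 = -250
  -2*X**2*Y ↦ -2·25·3·1 = -150
  X**2*Z ↦ 1·25·1·5 = 125
  3*X*Y**2 ↦ 3·5·9·1 = 135
  2*Y**3 ↦ 2·1·27·1 = 54
  -3*Y**2*Z ↦ -3·1·9·5 = -135
  -Y*Z**2 ↦ -1·1·3·25 = -75
  -Z**3 ↦ -1·1·1·125 = -125
Sum: F(5, 3, 5) = (-250) + (-150) + (125) + (135) + (54) + (-135) + (-75) + (-125) = -421.
Reducing mod 7: -421 ≡ 6 (mod 7).
Since F(a, b, c) ≡ 6 ≠ 0 (mod 7), P does NOT lie on the curve.


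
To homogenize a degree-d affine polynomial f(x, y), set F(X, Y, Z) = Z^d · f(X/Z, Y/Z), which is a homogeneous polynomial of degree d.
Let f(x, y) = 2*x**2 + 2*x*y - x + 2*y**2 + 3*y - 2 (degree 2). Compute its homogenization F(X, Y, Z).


F(X, Y, Z) = 2*X**2 + 2*X*Y - X*Z + 2*Y**2 + 3*Y*Z - 2*Z**2

deg(f) = 2.
Substitute x = X/Z, y = Y/Z into f, then multiply by Z^2.
  monomial 2·x^2·y^0 ↦ 2·X^2·Y^0·Z^0.
  monomial 2·x^1·y^1 ↦ 2·X^1·Y^1·Z^0.
  monomial -1·x^1·y^0 ↦ -1·X^1·Y^0·Z^1.
  monomial 2·x^0·y^2 ↦ 2·X^0·Y^2·Z^0.
  monomial 3·x^0·y^1 ↦ 3·X^0·Y^1·Z^1.
  monomial -2·x^0·y^0 ↦ -2·X^0·Y^0·Z^2.
Collecting: F(X, Y, Z) = 2*X**2 + 2*X*Y - X*Z + 2*Y**2 + 3*Y*Z - 2*Z**2.


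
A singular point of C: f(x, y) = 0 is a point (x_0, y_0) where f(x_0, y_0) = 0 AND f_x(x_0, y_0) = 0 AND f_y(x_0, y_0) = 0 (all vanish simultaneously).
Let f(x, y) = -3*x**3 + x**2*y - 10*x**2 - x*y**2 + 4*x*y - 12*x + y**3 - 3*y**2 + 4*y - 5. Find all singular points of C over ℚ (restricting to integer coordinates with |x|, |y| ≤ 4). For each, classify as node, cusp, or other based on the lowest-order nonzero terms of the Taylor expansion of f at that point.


Singular points: {(-1, 1)}; classification: cusp.

Compute partial derivatives:
  f_x = -9*x**2 + 2*x*y - 20*x - y**2 + 4*y - 12.
  f_y = x**2 - 2*x*y + 4*x + 3*y**2 - 6*y + 4.
Scan x_0 ∈ {−4, ..., 4}. For each x_0, f_y(x_0, y) is a polynomial in y; find its integer roots y ∈ {−4, ..., 4}, then test f_x and f at those candidates.
  x = -4: f_y(-4, y) = 3*y**2 + 2*y + 4; no integer root y with |y| ≤ 4.
  x = -3: f_y(-3, y) = 3*y**2 + 1; no integer root y with |y| ≤ 4.
  x = -2: f_y(-2, y) = 3*y**2 - 2*y; vanishes at y ∈ {0}. (-2, 0): f_x = -8 ≠ 0.
  x = -1: f_y(-1, y) = 3*y**2 - 4*y + 1; vanishes at y ∈ {1}. (-1, 1): f_x = 0, f = 0 — SINGULAR.
  x = 0: f_y(0, y) = 3*y**2 - 6*y + 4; no integer root y with |y| ≤ 4.
  x = 1: f_y(1, y) = 3*y**2 - 8*y + 9; no integer root y with |y| ≤ 4.
  x = 2: f_y(2, y) = 3*y**2 - 10*y + 16; no integer root y with |y| ≤ 4.
  x = 3: f_y(3, y) = 3*y**2 - 12*y + 25; no integer root y with |y| ≤ 4.
  x = 4: f_y(4, y) = 3*y**2 - 14*y + 36; no integer root y with |y| ≤ 4.
Only singular point on the grid: (-1, 1).
Classify: substitute x = -1 + u, y = 1 + v and expand: f = -3*u**3 + u**2*v - u*v**2 + v**3 + v**2.
No constant or linear terms (consistent with a singular point). Quadratic part: v**2. Cubic part: -3*u**3 + u**2*v - u*v**2 + v**3.
The quadratic part v**2 is a perfect square, so there is a single (double) tangent line v = 0, i.e. y = 1. Restricting the cubic part to that line (v = 0) leaves -3*u**3 ≠ 0, so f is not divisible by v and the branch is v² ≈ 3*u**3 to lowest order — this is a cusp.
Classification: cusp.


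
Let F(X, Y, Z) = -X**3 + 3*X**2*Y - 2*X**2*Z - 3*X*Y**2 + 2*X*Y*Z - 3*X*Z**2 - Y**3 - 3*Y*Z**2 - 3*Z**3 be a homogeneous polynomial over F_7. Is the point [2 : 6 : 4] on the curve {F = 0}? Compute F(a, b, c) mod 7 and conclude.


F(2,6,4) ≡ 2 (mod 7); P is NOT on the curve.

Evaluate F(2, 6, 4) term-by-term (mod 7).
  -X**3 ↦ -1·8·1·1 = -8
  3*X**2*Y ↦ 3·4·6·1 = 72
  -2*X**2*Z ↦ -2·4·1·4 = -32
  -3*X*Y**2 ↦ -3·2·36·1 = -216
  2*X*Y*Z ↦ 2·2·6·4 = 96
  -3*X*Z**2 ↦ -3·2·1·16 = -96
  -Y**3 ↦ -1·1·216·1 = -216
  -3*Y*Z**2 ↦ -3·1·6·16 = -288
  -3*Z**3 ↦ -3·1·1·64 = -192
Sum: F(2, 6, 4) = (-8) + (72) + (-32) + (-216) + (96) + (-96) + (-216) + (-288) + (-192) = -880.
Reducing mod 7: -880 ≡ 2 (mod 7).
Since F(a, b, c) ≡ 2 ≠ 0 (mod 7), P does NOT lie on the curve.


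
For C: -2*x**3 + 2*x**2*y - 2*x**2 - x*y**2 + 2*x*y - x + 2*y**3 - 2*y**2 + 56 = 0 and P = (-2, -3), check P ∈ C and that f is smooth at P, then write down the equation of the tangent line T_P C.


Tangent line at P: -8*x + 58*y + 158 = 0.

Step 1: f(-2, -3) = 0, so P lies on C.
Step 2: partial derivatives
  f_x(x, y) = -6*x**2 + 4*x*y - 4*x - y**2 + 2*y - 1, f_y(x, y) = 2*x**2 - 2*x*y + 2*x + 6*y**2 - 4*y.
  f_x(P) = -8, f_y(P) = 58 (gradient nonzero, so P is smooth).
Step 3: tangent line at P: -8·(x − -2) + 58·(y − -3) = 0.
Expanding: -8*x + 58*y + 158 = 0.


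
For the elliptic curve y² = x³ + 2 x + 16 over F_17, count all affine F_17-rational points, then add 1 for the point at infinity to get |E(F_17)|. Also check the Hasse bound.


Affine points = {(0, 4), (0, 13), (1, 6), (1, 11), (3, 7), (3, 10), (5, 7), (5, 10), (7, 4), (7, 13), (8, 0), (9, 7), (9, 10), (10, 4), (10, 13), (11, 3), (11, 14), (12, 0), (14, 0), (15, 2), (15, 15), (16, 8), (16, 9)}; affine count = 23; |E(F_17)| = 24.

Discriminant check: Δ ∝ 4a³ + 27b² = 4·2³ + 27·16² = 4·8 + 27·256 ≡ 8 (mod 17). Nonzero ⇒ E is nonsingular.
For each x ∈ F_17, compute rhs = x³ + 2·x + 16 mod 17, then count y ∈ F_17 with y² ≡ rhs.
  x = 0: rhs = 16, matching y values: 4, 13 (2 points).
  x = 1: rhs = 2, matching y values: 6, 11 (2 points).
  x = 2: rhs = 11, matching y values: none (0 points).
  x = 3: rhs = 15, matching y values: 7, 10 (2 points).
  x = 4: rhs = 3, matching y values: none (0 points).
  x = 5: rhs = 15, matching y values: 7, 10 (2 points).
  x = 6: rhs = 6, matching y values: none (0 points).
  x = 7: rhs = 16, matching y values: 4, 13 (2 points).
  x = 8: rhs = 0, matching y values: 0 (1 points).
  x = 9: rhs = 15, matching y values: 7, 10 (2 points).
  x = 10: rhs = 16, matching y values: 4, 13 (2 points).
  x = 11: rhs = 9, matching y values: 3, 14 (2 points).
  x = 12: rhs = 0, matching y values: 0 (1 points).
  x = 13: rhs = 12, matching y values: none (0 points).
  x = 14: rhs = 0, matching y values: 0 (1 points).
  x = 15: rhs = 4, matching y values: 2, 15 (2 points).
  x = 16: rhs = 13, matching y values: 8, 9 (2 points).
Total affine count: 23.
Full point count |E(F_17)| = 23 + 1 = 24.
Hasse bound: |24 − (17+1)| = |6| = 6 ≤ 2√17 ≈ 8.2462 ✓.


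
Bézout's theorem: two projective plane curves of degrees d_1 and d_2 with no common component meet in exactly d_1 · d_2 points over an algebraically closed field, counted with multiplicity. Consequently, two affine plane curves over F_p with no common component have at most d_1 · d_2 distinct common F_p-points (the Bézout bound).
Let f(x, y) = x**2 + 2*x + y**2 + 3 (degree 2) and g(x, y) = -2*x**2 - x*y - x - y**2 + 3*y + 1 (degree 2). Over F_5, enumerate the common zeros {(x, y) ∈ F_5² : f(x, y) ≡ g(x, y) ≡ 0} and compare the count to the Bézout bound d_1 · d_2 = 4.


Common zeros: {(1, 3), (2, 3)}; count = 2; Bézout bound = 4.

deg(f) = 2, deg(g) = 2, so Bézout bound = 4.
Scan x ∈ F_5. For each x, list the y ∈ F_5 with f(x, y) ≡ 0 and those with g(x, y) ≡ 0 (mod 5); the common zeros in that column are the intersection.
  x = 0: f ≡ 0 at y ∈ ∅; g ≡ 0 at y ∈ ∅; common: ∅.
  x = 1: f ≡ 0 at y ∈ {2, 3}; g ≡ 0 at y ∈ {3, 4}; common: {3}.
  x = 2: f ≡ 0 at y ∈ {2, 3}; g ≡ 0 at y ∈ {3}; common: {3}.
  x = 3: f ≡ 0 at y ∈ ∅; g ≡ 0 at y ∈ {0}; common: ∅.
  x = 4: f ≡ 0 at y ∈ ∅; g ≡ 0 at y ∈ {0, 4}; common: ∅.
Collecting: common zeros = {(1, 3), (2, 3)}, so the count is 2.
Comparison with the Bézout bound: 2 ≤ 4 = deg(f)·deg(g), as expected for curves with no common component (the affine F_5-count falls short of the bound because intersections may lie at infinity, over extension fields, or carry multiplicity).


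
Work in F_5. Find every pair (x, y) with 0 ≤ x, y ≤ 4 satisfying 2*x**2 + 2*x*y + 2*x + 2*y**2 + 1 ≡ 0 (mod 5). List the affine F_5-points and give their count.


Affine F_5-points: {(1, 0), (1, 4), (3, 0), (3, 2), (4, 2), (4, 4)}; count = 6.

For each of the 25 pairs (x, y) ∈ F_5², evaluate f(x, y) mod 5. Record the zeros.
  x = 0: [0↦1, 1↦3, 2↦4, 3↦4, 4↦3]  zeros at y ∈ ∅
  x = 1: [0↦0, 1↦4, 2↦2, 3↦4, 4↦0]  zeros at y ∈ {0, 4}
  x = 2: [0↦3, 1↦4, 2↦4, 3↦3, 4↦1]  zeros at y ∈ ∅
  x = 3: [0↦0, 1↦3, 2↦0, 3↦1, 4↦1]  zeros at y ∈ {0, 2}
  x = 4: [0↦1, 1↦1, 2↦0, 3↦3, 4↦0]  zeros at y ∈ {2, 4}
Collecting zeros: affine points = {(1, 0), (1, 4), (3, 0), (3, 2), (4, 2), (4, 4)}.
Total count |C(F_5)_aff| = 6.


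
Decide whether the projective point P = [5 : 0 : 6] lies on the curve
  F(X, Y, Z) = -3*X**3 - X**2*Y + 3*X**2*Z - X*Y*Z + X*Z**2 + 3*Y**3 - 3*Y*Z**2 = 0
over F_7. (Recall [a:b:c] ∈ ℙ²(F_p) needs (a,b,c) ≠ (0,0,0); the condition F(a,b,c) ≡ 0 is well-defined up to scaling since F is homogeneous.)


F(5,0,6) ≡ 3 (mod 7); P is NOT on the curve.

Evaluate F(5, 0, 6) term-by-term (mod 7).
  -3*X**3 ↦ -3·125·1·1 = -375
  -X**2*Y ↦ -1·25·0·1 = 0
  3*X**2*Z ↦ 3·25·1·6 = 450
  -X*Y*Z ↦ -1·5·0·6 = 0
  X*Z**2 ↦ 1·5·1·36 = 180
  3*Y**3 ↦ 3·1·0·1 = 0
  -3*Y*Z**2 ↦ -3·1·0·36 = 0
Sum: F(5, 0, 6) = (-375) + (0) + (450) + (0) + (180) + (0) + (0) = 255.
Reducing mod 7: 255 ≡ 3 (mod 7).
Since F(a, b, c) ≡ 3 ≠ 0 (mod 7), P does NOT lie on the curve.


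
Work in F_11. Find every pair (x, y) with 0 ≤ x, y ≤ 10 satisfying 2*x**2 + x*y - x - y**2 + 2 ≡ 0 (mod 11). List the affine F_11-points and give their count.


Affine F_11-points: {(2, 4), (2, 9), (3, 7), (4, 1), (4, 3), (5, 7), (5, 9), (6, 3), (7, 1), (7, 6)}; count = 10.

For each of the 121 pairs (x, y) ∈ F_11², evaluate f(x, y) mod 11. Record the zeros.
  x = 0: [0↦2, 1↦1, 2↦9, 3↦4, 4↦8, 5↦10, 6↦10, 7↦8, 8↦4, 9↦9, 10↦1]  zeros at y ∈ ∅
  x = 1: [0↦3, 1↦3, 2↦1, 3↦8, 4↦2, 5↦5, 6↦6, 7↦5, 8↦2, 9↦8, 10↦1]  zeros at y ∈ ∅
  x = 2: [0↦8, 1↦9, 2↦8, 3↦5, 4↦0, 5↦4, 6↦6, 7↦6, 8↦4, 9↦0, 10↦5]  zeros at y ∈ {4, 9}
  x = 3: [0↦6, 1↦8, 2↦8, 3↦6, 4↦2, 5↦7, 6↦10, 7↦0, 8↦10, 9↦7, 10↦2]  zeros at y ∈ {7}
  x = 4: [0↦8, 1↦0, 2↦1, 3↦0, 4↦8, 5↦3, 6↦7, 7↦9, 8↦9, 9↦7, 10↦3]  zeros at y ∈ {1, 3}
  x = 5: [0↦3, 1↦7, 2↦9, 3↦9, 4↦7, 5↦3, 6↦8, 7↦0, 8↦1, 9↦0, 10↦8]  zeros at y ∈ {7, 9}
  x = 6: [0↦2, 1↦7, 2↦10, 3↦0, 4↦10, 5↦7, 6↦2, 7↦6, 8↦8, 9↦8, 10↦6]  zeros at y ∈ {3}
  x = 7: [0↦5, 1↦0, 2↦4, 3↦6, 4↦6, 5↦4, 6↦0, 7↦5, 8↦8, 9↦9, 10↦8]  zeros at y ∈ {1, 6}
  x = 8: [0↦1, 1↦8, 2↦2, 3↦5, 4↦6, 5↦5, 6↦2, 7↦8, 8↦1, 9↦3, 10↦3]  zeros at y ∈ ∅
  x = 9: [0↦1, 1↦9, 2↦4, 3↦8, 4↦10, 5↦10, 6↦8, 7↦4, 8↦9, 9↦1, 10↦2]  zeros at y ∈ ∅
  x = 10: [0↦5, 1↦3, 2↦10, 3↦4, 4↦7, 5↦8, 6↦7, 7↦4, 8↦10, 9↦3, 10↦5]  zeros at y ∈ ∅
Collecting zeros: affine points = {(2, 4), (2, 9), (3, 7), (4, 1), (4, 3), (5, 7), (5, 9), (6, 3), (7, 1), (7, 6)}.
Total count |C(F_11)_aff| = 10.


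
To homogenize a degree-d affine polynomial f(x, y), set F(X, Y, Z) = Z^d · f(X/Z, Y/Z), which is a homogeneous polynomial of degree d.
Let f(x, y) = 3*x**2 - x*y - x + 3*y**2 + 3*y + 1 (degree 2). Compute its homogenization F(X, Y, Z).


F(X, Y, Z) = 3*X**2 - X*Y - X*Z + 3*Y**2 + 3*Y*Z + Z**2

deg(f) = 2.
Substitute x = X/Z, y = Y/Z into f, then multiply by Z^2.
  monomial 3·x^2·y^0 ↦ 3·X^2·Y^0·Z^0.
  monomial -1·x^1·y^1 ↦ -1·X^1·Y^1·Z^0.
  monomial -1·x^1·y^0 ↦ -1·X^1·Y^0·Z^1.
  monomial 3·x^0·y^2 ↦ 3·X^0·Y^2·Z^0.
  monomial 3·x^0·y^1 ↦ 3·X^0·Y^1·Z^1.
  monomial 1·x^0·y^0 ↦ 1·X^0·Y^0·Z^2.
Collecting: F(X, Y, Z) = 3*X**2 - X*Y - X*Z + 3*Y**2 + 3*Y*Z + Z**2.


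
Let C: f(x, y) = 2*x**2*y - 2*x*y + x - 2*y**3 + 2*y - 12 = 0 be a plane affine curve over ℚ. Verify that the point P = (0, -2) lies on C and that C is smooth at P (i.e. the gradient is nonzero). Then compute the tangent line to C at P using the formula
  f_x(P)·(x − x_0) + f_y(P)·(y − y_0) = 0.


Tangent line at P: 5*x - 22*y - 44 = 0.

Step 1: f(0, -2) = 0, so P lies on C.
Step 2: partial derivatives
  f_x(x, y) = 4*x*y - 2*y + 1, f_y(x, y) = 2*x**2 - 2*x - 6*y**2 + 2.
  f_x(P) = 5, f_y(P) = -22 (gradient nonzero, so P is smooth).
Step 3: tangent line at P: 5·(x − 0) + -22·(y − -2) = 0.
Expanding: 5*x - 22*y - 44 = 0.


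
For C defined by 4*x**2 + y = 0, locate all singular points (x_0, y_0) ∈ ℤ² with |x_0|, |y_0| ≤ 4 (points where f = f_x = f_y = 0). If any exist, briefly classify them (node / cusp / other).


No singular points in the scanned grid; C is smooth there.

Compute partial derivatives:
  f_x = 8*x.
  f_y = 1.
f_y = 1 is a nonzero constant, so f_y never vanishes: no point (x, y) can satisfy f = f_x = f_y = 0. In particular no (x, y) ∈ {−4, ..., 4}² is singular; the curve is smooth.


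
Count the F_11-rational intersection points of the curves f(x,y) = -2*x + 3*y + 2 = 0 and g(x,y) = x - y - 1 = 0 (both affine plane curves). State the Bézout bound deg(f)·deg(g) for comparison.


Common zeros: {(1, 0)}; count = 1; Bézout bound = 1.

deg(f) = 1, deg(g) = 1, so Bézout bound = 1.
Scan x ∈ F_11. For each x, list the y ∈ F_11 with f(x, y) ≡ 0 and those with g(x, y) ≡ 0 (mod 11); the common zeros in that column are the intersection.
  x = 0: f ≡ 0 at y ∈ {3}; g ≡ 0 at y ∈ {10}; common: ∅.
  x = 1: f ≡ 0 at y ∈ {0}; g ≡ 0 at y ∈ {0}; common: {0}.
  x = 2: f ≡ 0 at y ∈ {8}; g ≡ 0 at y ∈ {1}; common: ∅.
  x = 3: f ≡ 0 at y ∈ {5}; g ≡ 0 at y ∈ {2}; common: ∅.
  x = 4: f ≡ 0 at y ∈ {2}; g ≡ 0 at y ∈ {3}; common: ∅.
  x = 5: f ≡ 0 at y ∈ {10}; g ≡ 0 at y ∈ {4}; common: ∅.
  x = 6: f ≡ 0 at y ∈ {7}; g ≡ 0 at y ∈ {5}; common: ∅.
  x = 7: f ≡ 0 at y ∈ {4}; g ≡ 0 at y ∈ {6}; common: ∅.
  x = 8: f ≡ 0 at y ∈ {1}; g ≡ 0 at y ∈ {7}; common: ∅.
  x = 9: f ≡ 0 at y ∈ {9}; g ≡ 0 at y ∈ {8}; common: ∅.
  x = 10: f ≡ 0 at y ∈ {6}; g ≡ 0 at y ∈ {9}; common: ∅.
Collecting: common zeros = {(1, 0)}, so the count is 1.
Comparison with the Bézout bound: 1 ≤ 1 = deg(f)·deg(g), as expected for curves with no common component (the bound is attained).


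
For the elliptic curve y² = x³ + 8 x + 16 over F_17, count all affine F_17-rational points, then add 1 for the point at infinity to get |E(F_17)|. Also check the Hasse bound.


Affine points = {(0, 4), (0, 13), (1, 5), (1, 12), (3, 4), (3, 13), (6, 5), (6, 12), (9, 1), (9, 16), (10, 5), (10, 12), (12, 2), (12, 15), (14, 4), (14, 13), (15, 3), (15, 14)}; affine count = 18; |E(F_17)| = 19.

Discriminant check: Δ ∝ 4a³ + 27b² = 4·8³ + 27·16² = 4·512 + 27·256 ≡ 1 (mod 17). Nonzero ⇒ E is nonsingular.
For each x ∈ F_17, compute rhs = x³ + 8·x + 16 mod 17, then count y ∈ F_17 with y² ≡ rhs.
  x = 0: rhs = 16, matching y values: 4, 13 (2 points).
  x = 1: rhs = 8, matching y values: 5, 12 (2 points).
  x = 2: rhs = 6, matching y values: none (0 points).
  x = 3: rhs = 16, matching y values: 4, 13 (2 points).
  x = 4: rhs = 10, matching y values: none (0 points).
  x = 5: rhs = 11, matching y values: none (0 points).
  x = 6: rhs = 8, matching y values: 5, 12 (2 points).
  x = 7: rhs = 7, matching y values: none (0 points).
  x = 8: rhs = 14, matching y values: none (0 points).
  x = 9: rhs = 1, matching y values: 1, 16 (2 points).
  x = 10: rhs = 8, matching y values: 5, 12 (2 points).
  x = 11: rhs = 7, matching y values: none (0 points).
  x = 12: rhs = 4, matching y values: 2, 15 (2 points).
  x = 13: rhs = 5, matching y values: none (0 points).
  x = 14: rhs = 16, matching y values: 4, 13 (2 points).
  x = 15: rhs = 9, matching y values: 3, 14 (2 points).
  x = 16: rhs = 7, matching y values: none (0 points).
Total affine count: 18.
Full point count |E(F_17)| = 18 + 1 = 19.
Hasse bound: |19 − (17+1)| = |1| = 1 ≤ 2√17 ≈ 8.2462 ✓.


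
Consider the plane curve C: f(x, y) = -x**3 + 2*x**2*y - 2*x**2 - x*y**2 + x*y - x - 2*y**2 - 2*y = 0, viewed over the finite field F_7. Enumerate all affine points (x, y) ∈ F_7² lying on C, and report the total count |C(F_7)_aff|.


Affine F_7-points: {(0, 0), (0, 6), (1, 2), (1, 3), (2, 1), (4, 2), (4, 6), (5, 3), (6, 0), (6, 6)}; count = 10.

For each of the 49 pairs (x, y) ∈ F_7², evaluate f(x, y) mod 7. Record the zeros.
  x = 0: [0↦0, 1↦3, 2↦2, 3↦4, 4↦2, 5↦3, 6↦0]  zeros at y ∈ {0, 6}
  x = 1: [0↦3, 1↦1, 2↦0, 3↦0, 4↦1, 5↦3, 6↦6]  zeros at y ∈ {2, 3}
  x = 2: [0↦3, 1↦0, 2↦3, 3↦5, 4↦6, 5↦6, 6↦5]  zeros at y ∈ {1}
  x = 3: [0↦1, 1↦1, 2↦5, 3↦6, 4↦4, 5↦6, 6↦5]  zeros at y ∈ ∅
  x = 4: [0↦5, 1↦5, 2↦0, 3↦4, 4↦3, 5↦4, 6↦0]  zeros at y ∈ {2, 6}
  x = 5: [0↦2, 1↦6, 2↦3, 3↦0, 4↦4, 5↦1, 6↦5]  zeros at y ∈ {3}
  x = 6: [0↦0, 1↦5, 2↦1, 3↦2, 4↦1, 5↦5, 6↦0]  zeros at y ∈ {0, 6}
Collecting zeros: affine points = {(0, 0), (0, 6), (1, 2), (1, 3), (2, 1), (4, 2), (4, 6), (5, 3), (6, 0), (6, 6)}.
Total count |C(F_7)_aff| = 10.


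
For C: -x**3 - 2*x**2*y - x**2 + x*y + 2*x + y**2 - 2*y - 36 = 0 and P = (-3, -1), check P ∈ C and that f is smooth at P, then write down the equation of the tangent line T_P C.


Tangent line at P: -32*x - 25*y - 121 = 0.

Step 1: f(-3, -1) = 0, so P lies on C.
Step 2: partial derivatives
  f_x(x, y) = -3*x**2 - 4*x*y - 2*x + y + 2, f_y(x, y) = -2*x**2 + x + 2*y - 2.
  f_x(P) = -32, f_y(P) = -25 (gradient nonzero, so P is smooth).
Step 3: tangent line at P: -32·(x − -3) + -25·(y − -1) = 0.
Expanding: -32*x - 25*y - 121 = 0.


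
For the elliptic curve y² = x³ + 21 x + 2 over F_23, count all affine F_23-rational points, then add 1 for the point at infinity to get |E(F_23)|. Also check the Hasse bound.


Affine points = {(0, 5), (0, 18), (1, 1), (1, 22), (2, 11), (2, 12), (3, 0), (4, 9), (4, 14), (5, 5), (5, 18), (7, 3), (7, 20), (9, 0), (10, 4), (10, 19), (11, 0), (12, 2), (12, 21), (14, 2), (14, 21), (15, 9), (15, 14), (16, 8), (16, 15), (18, 5), (18, 18), (20, 2), (20, 21), (22, 7), (22, 16)}; affine count = 31; |E(F_23)| = 32.

Discriminant check: Δ ∝ 4a³ + 27b² = 4·21³ + 27·2² = 4·9261 + 27·4 ≡ 7 (mod 23). Nonzero ⇒ E is nonsingular.
For each x ∈ F_23, compute rhs = x³ + 21·x + 2 mod 23, then count y ∈ F_23 with y² ≡ rhs.
  x = 0: rhs = 2, matching y values: 5, 18 (2 points).
  x = 1: rhs = 1, matching y values: 1, 22 (2 points).
  x = 2: rhs = 6, matching y values: 11, 12 (2 points).
  x = 3: rhs = 0, matching y values: 0 (1 points).
  x = 4: rhs = 12, matching y values: 9, 14 (2 points).
  x = 5: rhs = 2, matching y values: 5, 18 (2 points).
  x = 6: rhs = 22, matching y values: none (0 points).
  x = 7: rhs = 9, matching y values: 3, 20 (2 points).
  x = 8: rhs = 15, matching y values: none (0 points).
  x = 9: rhs = 0, matching y values: 0 (1 points).
  x = 10: rhs = 16, matching y values: 4, 19 (2 points).
  x = 11: rhs = 0, matching y values: 0 (1 points).
  x = 12: rhs = 4, matching y values: 2, 21 (2 points).
  x = 13: rhs = 11, matching y values: none (0 points).
  x = 14: rhs = 4, matching y values: 2, 21 (2 points).
  x = 15: rhs = 12, matching y values: 9, 14 (2 points).
  x = 16: rhs = 18, matching y values: 8, 15 (2 points).
  x = 17: rhs = 5, matching y values: none (0 points).
  x = 18: rhs = 2, matching y values: 5, 18 (2 points).
  x = 19: rhs = 15, matching y values: none (0 points).
  x = 20: rhs = 4, matching y values: 2, 21 (2 points).
  x = 21: rhs = 21, matching y values: none (0 points).
  x = 22: rhs = 3, matching y values: 7, 16 (2 points).
Total affine count: 31.
Full point count |E(F_23)| = 31 + 1 = 32.
Hasse bound: |32 − (23+1)| = |8| = 8 ≤ 2√23 ≈ 9.5917 ✓.


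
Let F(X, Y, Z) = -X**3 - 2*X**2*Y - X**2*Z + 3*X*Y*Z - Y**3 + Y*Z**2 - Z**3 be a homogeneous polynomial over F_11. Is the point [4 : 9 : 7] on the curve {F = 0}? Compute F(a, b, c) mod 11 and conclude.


F(4,9,7) ≡ 2 (mod 11); P is NOT on the curve.

Evaluate F(4, 9, 7) term-by-term (mod 11).
  -X**3 ↦ -1·64·1·1 = -64
  -2*X**2*Y ↦ -2·16·9·1 = -288
  -X**2*Z ↦ -1·16·1·7 = -112
  3*X*Y*Z ↦ 3·4·9·7 = 756
  -Y**3 ↦ -1·1·729·1 = -729
  Y*Z**2 ↦ 1·1·9·49 = 441
  -Z**3 ↦ -1·1·1·343 = -343
Sum: F(4, 9, 7) = (-64) + (-288) + (-112) + (756) + (-729) + (441) + (-343) = -339.
Reducing mod 11: -339 ≡ 2 (mod 11).
Since F(a, b, c) ≡ 2 ≠ 0 (mod 11), P does NOT lie on the curve.


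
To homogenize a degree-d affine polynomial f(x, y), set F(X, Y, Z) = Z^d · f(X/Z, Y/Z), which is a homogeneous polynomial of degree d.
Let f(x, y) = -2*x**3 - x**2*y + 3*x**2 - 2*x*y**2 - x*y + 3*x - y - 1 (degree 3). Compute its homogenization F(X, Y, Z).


F(X, Y, Z) = -2*X**3 - X**2*Y + 3*X**2*Z - 2*X*Y**2 - X*Y*Z + 3*X*Z**2 - Y*Z**2 - Z**3

deg(f) = 3.
Substitute x = X/Z, y = Y/Z into f, then multiply by Z^3.
  monomial -2·x^3·y^0 ↦ -2·X^3·Y^0·Z^0.
  monomial -1·x^2·y^1 ↦ -1·X^2·Y^1·Z^0.
  monomial 3·x^2·y^0 ↦ 3·X^2·Y^0·Z^1.
  monomial -2·x^1·y^2 ↦ -2·X^1·Y^2·Z^0.
  monomial -1·x^1·y^1 ↦ -1·X^1·Y^1·Z^1.
  monomial 3·x^1·y^0 ↦ 3·X^1·Y^0·Z^2.
  monomial -1·x^0·y^1 ↦ -1·X^0·Y^1·Z^2.
  monomial -1·x^0·y^0 ↦ -1·X^0·Y^0·Z^3.
Collecting: F(X, Y, Z) = -2*X**3 - X**2*Y + 3*X**2*Z - 2*X*Y**2 - X*Y*Z + 3*X*Z**2 - Y*Z**2 - Z**3.


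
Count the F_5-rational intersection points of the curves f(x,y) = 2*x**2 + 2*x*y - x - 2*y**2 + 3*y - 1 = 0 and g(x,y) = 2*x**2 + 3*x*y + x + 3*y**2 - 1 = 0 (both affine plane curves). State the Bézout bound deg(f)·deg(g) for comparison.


Common zeros: ∅; count = 0; Bézout bound = 4.

deg(f) = 2, deg(g) = 2, so Bézout bound = 4.
Scan x ∈ F_5. For each x, list the y ∈ F_5 with f(x, y) ≡ 0 and those with g(x, y) ≡ 0 (mod 5); the common zeros in that column are the intersection.
  x = 0: f ≡ 0 at y ∈ {1, 3}; g ≡ 0 at y ∈ ∅; common: ∅.
  x = 1: f ≡ 0 at y ∈ {0}; g ≡ 0 at y ∈ {2}; common: ∅.
  x = 2: f ≡ 0 at y ∈ {0, 1}; g ≡ 0 at y ∈ ∅; common: ∅.
  x = 3: f ≡ 0 at y ∈ ∅; g ≡ 0 at y ∈ {0, 2}; common: ∅.
  x = 4: f ≡ 0 at y ∈ ∅; g ≡ 0 at y ∈ {0, 1}; common: ∅.
Collecting: common zeros = ∅, so the count is 0.
Comparison with the Bézout bound: 0 ≤ 4 = deg(f)·deg(g), as expected for curves with no common component (the affine F_5-count falls short of the bound because intersections may lie at infinity, over extension fields, or carry multiplicity).


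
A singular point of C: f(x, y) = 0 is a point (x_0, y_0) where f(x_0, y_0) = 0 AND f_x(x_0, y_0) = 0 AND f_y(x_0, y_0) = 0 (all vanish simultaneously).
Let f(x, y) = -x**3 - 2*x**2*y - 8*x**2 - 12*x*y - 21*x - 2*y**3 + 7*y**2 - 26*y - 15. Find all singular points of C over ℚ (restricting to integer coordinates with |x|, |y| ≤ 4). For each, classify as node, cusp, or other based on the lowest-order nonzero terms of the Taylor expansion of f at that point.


Singular points: {(-3, 1)}; classification: node.

Compute partial derivatives:
  f_x = -3*x**2 - 4*x*y - 16*x - 12*y - 21.
  f_y = -2*x**2 - 12*x - 6*y**2 + 14*y - 26.
Scan x_0 ∈ {−4, ..., 4}. For each x_0, f_y(x_0, y) is a polynomial in y; find its integer roots y ∈ {−4, ..., 4}, then test f_x and f at those candidates.
  x = -4: f_y(-4, y) = -6*y**2 + 14*y - 10; no integer root y with |y| ≤ 4.
  x = -3: f_y(-3, y) = -6*y**2 + 14*y - 8; vanishes at y ∈ {1}. (-3, 1): f_x = 0, f = 0 — SINGULAR.
  x = -2: f_y(-2, y) = -6*y**2 + 14*y - 10; no integer root y with |y| ≤ 4.
  x = -1: f_y(-1, y) = -6*y**2 + 14*y - 16; no integer root y with |y| ≤ 4.
  x = 0: f_y(0, y) = -6*y**2 + 14*y - 26; no integer root y with |y| ≤ 4.
  x = 1: f_y(1, y) = -6*y**2 + 14*y - 40; no integer root y with |y| ≤ 4.
  x = 2: f_y(2, y) = -6*y**2 + 14*y - 58; no integer root y with |y| ≤ 4.
  x = 3: f_y(3, y) = -6*y**2 + 14*y - 80; no integer root y with |y| ≤ 4.
  x = 4: f_y(4, y) = -6*y**2 + 14*y - 106; no integer root y with |y| ≤ 4.
Only singular point on the grid: (-3, 1).
Classify: substitute x = -3 + u, y = 1 + v and expand: f = -u**3 - 2*u**2*v - u**2 - 2*v**3 + v**2.
No constant or linear terms (consistent with a singular point). Quadratic part: -u**2 + v**2. Cubic part: -u**3 - 2*u**2*v - 2*v**3.
The quadratic part v**2 - u**2 = (v − u)(v + u) splits into two distinct linear factors, so there are two distinct tangent lines y − 1 = ±(x − -3) — this is a node (ordinary double point).
Classification: node.


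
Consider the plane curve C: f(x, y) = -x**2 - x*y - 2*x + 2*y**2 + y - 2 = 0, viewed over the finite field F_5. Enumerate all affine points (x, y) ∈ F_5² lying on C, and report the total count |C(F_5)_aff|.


Affine F_5-points: {(1, 0), (2, 0), (2, 3), (3, 3)}; count = 4.

For each of the 25 pairs (x, y) ∈ F_5², evaluate f(x, y) mod 5. Record the zeros.
  x = 0: [0↦3, 1↦1, 2↦3, 3↦4, 4↦4]  zeros at y ∈ ∅
  x = 1: [0↦0, 1↦2, 2↦3, 3↦3, 4↦2]  zeros at y ∈ {0}
  x = 2: [0↦0, 1↦1, 2↦1, 3↦0, 4↦3]  zeros at y ∈ {0, 3}
  x = 3: [0↦3, 1↦3, 2↦2, 3↦0, 4↦2]  zeros at y ∈ {3}
  x = 4: [0↦4, 1↦3, 2↦1, 3↦3, 4↦4]  zeros at y ∈ ∅
Collecting zeros: affine points = {(1, 0), (2, 0), (2, 3), (3, 3)}.
Total count |C(F_5)_aff| = 4.


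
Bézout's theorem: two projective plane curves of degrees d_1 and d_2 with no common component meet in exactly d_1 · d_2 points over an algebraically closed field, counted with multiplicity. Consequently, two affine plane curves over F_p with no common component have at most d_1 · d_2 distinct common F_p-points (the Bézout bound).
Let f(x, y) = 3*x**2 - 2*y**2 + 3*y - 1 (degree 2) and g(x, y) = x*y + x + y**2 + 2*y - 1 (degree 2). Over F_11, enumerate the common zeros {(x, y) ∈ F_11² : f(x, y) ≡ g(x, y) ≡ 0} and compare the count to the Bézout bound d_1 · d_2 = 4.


Common zeros: ∅; count = 0; Bézout bound = 4.

deg(f) = 2, deg(g) = 2, so Bézout bound = 4.
Scan x ∈ F_11. For each x, list the y ∈ F_11 with f(x, y) ≡ 0 and those with g(x, y) ≡ 0 (mod 11); the common zeros in that column are the intersection.
  x = 0: f ≡ 0 at y ∈ {1, 6}; g ≡ 0 at y ∈ ∅; common: ∅.
  x = 1: f ≡ 0 at y ∈ {2, 5}; g ≡ 0 at y ∈ {0, 8}; common: ∅.
  x = 2: f ≡ 0 at y ∈ {0, 7}; g ≡ 0 at y ∈ {3, 4}; common: ∅.
  x = 3: f ≡ 0 at y ∈ ∅; g ≡ 0 at y ∈ ∅; common: ∅.
  x = 4: f ≡ 0 at y ∈ {9}; g ≡ 0 at y ∈ ∅; common: ∅.
  x = 5: f ≡ 0 at y ∈ ∅; g ≡ 0 at y ∈ {2}; common: ∅.
  x = 6: f ≡ 0 at y ∈ ∅; g ≡ 0 at y ∈ {7}; common: ∅.
  x = 7: f ≡ 0 at y ∈ {9}; g ≡ 0 at y ∈ ∅; common: ∅.
  x = 8: f ≡ 0 at y ∈ ∅; g ≡ 0 at y ∈ ∅; common: ∅.
  x = 9: f ≡ 0 at y ∈ {0, 7}; g ≡ 0 at y ∈ {5, 6}; common: ∅.
  x = 10: f ≡ 0 at y ∈ {2, 5}; g ≡ 0 at y ∈ {1, 9}; common: ∅.
Collecting: common zeros = ∅, so the count is 0.
Comparison with the Bézout bound: 0 ≤ 4 = deg(f)·deg(g), as expected for curves with no common component (the affine F_11-count falls short of the bound because intersections may lie at infinity, over extension fields, or carry multiplicity).


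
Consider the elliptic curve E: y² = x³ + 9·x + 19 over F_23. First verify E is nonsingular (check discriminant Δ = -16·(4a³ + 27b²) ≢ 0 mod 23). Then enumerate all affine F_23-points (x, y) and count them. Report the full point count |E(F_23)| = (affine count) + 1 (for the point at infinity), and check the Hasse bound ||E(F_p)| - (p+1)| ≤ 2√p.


Affine points = {(1, 11), (1, 12), (3, 2), (3, 21), (4, 2), (4, 21), (6, 6), (6, 17), (9, 1), (9, 22), (11, 0), (16, 2), (16, 21), (17, 5), (17, 18), (21, 4), (21, 19), (22, 3), (22, 20)}; affine count = 19; |E(F_23)| = 20.

Discriminant check: Δ ∝ 4a³ + 27b² = 4·9³ + 27·19² = 4·729 + 27·361 ≡ 13 (mod 23). Nonzero ⇒ E is nonsingular.
For each x ∈ F_23, compute rhs = x³ + 9·x + 19 mod 23, then count y ∈ F_23 with y² ≡ rhs.
  x = 0: rhs = 19, matching y values: none (0 points).
  x = 1: rhs = 6, matching y values: 11, 12 (2 points).
  x = 2: rhs = 22, matching y values: none (0 points).
  x = 3: rhs = 4, matching y values: 2, 21 (2 points).
  x = 4: rhs = 4, matching y values: 2, 21 (2 points).
  x = 5: rhs = 5, matching y values: none (0 points).
  x = 6: rhs = 13, matching y values: 6, 17 (2 points).
  x = 7: rhs = 11, matching y values: none (0 points).
  x = 8: rhs = 5, matching y values: none (0 points).
  x = 9: rhs = 1, matching y values: 1, 22 (2 points).
  x = 10: rhs = 5, matching y values: none (0 points).
  x = 11: rhs = 0, matching y values: 0 (1 points).
  x = 12: rhs = 15, matching y values: none (0 points).
  x = 13: rhs = 10, matching y values: none (0 points).
  x = 14: rhs = 14, matching y values: none (0 points).
  x = 15: rhs = 10, matching y values: none (0 points).
  x = 16: rhs = 4, matching y values: 2, 21 (2 points).
  x = 17: rhs = 2, matching y values: 5, 18 (2 points).
  x = 18: rhs = 10, matching y values: none (0 points).
  x = 19: rhs = 11, matching y values: none (0 points).
  x = 20: rhs = 11, matching y values: none (0 points).
  x = 21: rhs = 16, matching y values: 4, 19 (2 points).
  x = 22: rhs = 9, matching y values: 3, 20 (2 points).
Total affine count: 19.
Full point count |E(F_23)| = 19 + 1 = 20.
Hasse bound: |20 − (23+1)| = |-4| = 4 ≤ 2√23 ≈ 9.5917 ✓.


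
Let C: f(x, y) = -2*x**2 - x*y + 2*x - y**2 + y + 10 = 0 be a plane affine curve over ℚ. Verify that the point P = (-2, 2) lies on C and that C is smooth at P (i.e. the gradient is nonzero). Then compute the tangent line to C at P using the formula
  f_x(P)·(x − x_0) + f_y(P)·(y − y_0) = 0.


Tangent line at P: 8*x - y + 18 = 0.

Step 1: f(-2, 2) = 0, so P lies on C.
Step 2: partial derivatives
  f_x(x, y) = -4*x - y + 2, f_y(x, y) = -x - 2*y + 1.
  f_x(P) = 8, f_y(P) = -1 (gradient nonzero, so P is smooth).
Step 3: tangent line at P: 8·(x − -2) + -1·(y − 2) = 0.
Expanding: 8*x - y + 18 = 0.


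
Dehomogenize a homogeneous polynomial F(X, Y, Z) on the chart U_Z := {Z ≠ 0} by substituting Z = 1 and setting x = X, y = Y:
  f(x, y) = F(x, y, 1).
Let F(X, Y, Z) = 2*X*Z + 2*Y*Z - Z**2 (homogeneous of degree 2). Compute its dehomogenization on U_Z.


f(x, y) = 2*x + 2*y - 1

On U_Z we set Z = 1. Each monomial c·X^i·Y^j·Z^k in F becomes c·x^i·y^j·1^k = c·x^i·y^j.
Substituting Z = 1: F(X, Y, 1) = 2*x + 2*y - 1.
Note: deg(f) ≤ deg(F) = 2; strict inequality happens when F is divisible by Z (lost terms).


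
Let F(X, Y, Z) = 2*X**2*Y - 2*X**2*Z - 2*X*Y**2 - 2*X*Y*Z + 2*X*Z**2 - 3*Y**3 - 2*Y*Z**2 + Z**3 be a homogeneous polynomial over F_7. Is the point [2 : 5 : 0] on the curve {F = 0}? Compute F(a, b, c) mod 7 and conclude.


F(2,5,0) ≡ 6 (mod 7); P is NOT on the curve.

Evaluate F(2, 5, 0) term-by-term (mod 7).
  2*X**2*Y ↦ 2·4·5·1 = 40
  -2*X**2*Z ↦ -2·4·1·0 = 0
  -2*X*Y**2 ↦ -2·2·25·1 = -100
  -2*X*Y*Z ↦ -2·2·5·0 = 0
  2*X*Z**2 ↦ 2·2·1·0 = 0
  -3*Y**3 ↦ -3·1·125·1 = -375
  -2*Y*Z**2 ↦ -2·1·5·0 = 0
  Z**3 ↦ 1·1·1·0 = 0
Sum: F(2, 5, 0) = (40) + (0) + (-100) + (0) + (0) + (-375) + (0) + (0) = -435.
Reducing mod 7: -435 ≡ 6 (mod 7).
Since F(a, b, c) ≡ 6 ≠ 0 (mod 7), P does NOT lie on the curve.


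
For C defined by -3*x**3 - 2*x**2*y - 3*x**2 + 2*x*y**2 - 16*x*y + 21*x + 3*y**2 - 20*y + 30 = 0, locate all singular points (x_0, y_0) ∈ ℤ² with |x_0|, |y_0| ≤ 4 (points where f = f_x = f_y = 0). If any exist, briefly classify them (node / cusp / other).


Singular points: {(-1, 3)}; classification: cusp.

Compute partial derivatives:
  f_x = -9*x**2 - 4*x*y - 6*x + 2*y**2 - 16*y + 21.
  f_y = -2*x**2 + 4*x*y - 16*x + 6*y - 20.
Scan x_0 ∈ {−4, ..., 4}. For each x_0, f_y(x_0, y) is a polynomial in y; find its integer roots y ∈ {−4, ..., 4}, then test f_x and f at those candidates.
  x = -4: f_y(-4, y) = 12 - 10*y; no integer root y with |y| ≤ 4.
  x = -3: f_y(-3, y) = 10 - 6*y; no integer root y with |y| ≤ 4.
  x = -2: f_y(-2, y) = 4 - 2*y; vanishes at y ∈ {2}. (-2, 2): f_x = -11 ≠ 0.
  x = -1: f_y(-1, y) = 2*y - 6; vanishes at y ∈ {3}. (-1, 3): f_x = 0, f = 0 — SINGULAR.
  x = 0: f_y(0, y) = 6*y - 20; no integer root y with |y| ≤ 4.
  x = 1: f_y(1, y) = 10*y - 38; no integer root y with |y| ≤ 4.
  x = 2: f_y(2, y) = 14*y - 60; no integer root y with |y| ≤ 4.
  x = 3: f_y(3, y) = 18*y - 86; no integer root y with |y| ≤ 4.
  x = 4: f_y(4, y) = 22*y - 116; no integer root y with |y| ≤ 4.
Only singular point on the grid: (-1, 3).
Classify: substitute x = -1 + u, y = 3 + v and expand: f = -3*u**3 - 2*u**2*v + 2*u*v**2 + v**2.
No constant or linear terms (consistent with a singular point). Quadratic part: v**2. Cubic part: -3*u**3 - 2*u**2*v + 2*u*v**2.
The quadratic part v**2 is a perfect square, so there is a single (double) tangent line v = 0, i.e. y = 3. Restricting the cubic part to that line (v = 0) leaves -3*u**3 ≠ 0, so f is not divisible by v and the branch is v² ≈ 3*u**3 to lowest order — this is a cusp.
Classification: cusp.


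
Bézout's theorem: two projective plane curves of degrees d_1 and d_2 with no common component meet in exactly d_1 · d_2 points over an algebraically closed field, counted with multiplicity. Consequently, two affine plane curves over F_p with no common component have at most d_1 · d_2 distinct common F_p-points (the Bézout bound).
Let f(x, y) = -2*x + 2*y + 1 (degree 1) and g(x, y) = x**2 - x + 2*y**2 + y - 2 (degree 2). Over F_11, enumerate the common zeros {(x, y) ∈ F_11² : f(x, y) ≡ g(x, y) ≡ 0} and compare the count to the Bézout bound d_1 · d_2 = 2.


Common zeros: ∅; count = 0; Bézout bound = 2.

deg(f) = 1, deg(g) = 2, so Bézout bound = 2.
Scan x ∈ F_11. For each x, list the y ∈ F_11 with f(x, y) ≡ 0 and those with g(x, y) ≡ 0 (mod 11); the common zeros in that column are the intersection.
  x = 0: f ≡ 0 at y ∈ {5}; g ≡ 0 at y ∈ ∅; common: ∅.
  x = 1: f ≡ 0 at y ∈ {6}; g ≡ 0 at y ∈ ∅; common: ∅.
  x = 2: f ≡ 0 at y ∈ {7}; g ≡ 0 at y ∈ {0, 5}; common: ∅.
  x = 3: f ≡ 0 at y ∈ {8}; g ≡ 0 at y ∈ ∅; common: ∅.
  x = 4: f ≡ 0 at y ∈ {9}; g ≡ 0 at y ∈ {6, 10}; common: ∅.
  x = 5: f ≡ 0 at y ∈ {10}; g ≡ 0 at y ∈ {8}; common: ∅.
  x = 6: f ≡ 0 at y ∈ {0}; g ≡ 0 at y ∈ ∅; common: ∅.
  x = 7: f ≡ 0 at y ∈ {1}; g ≡ 0 at y ∈ {8}; common: ∅.
  x = 8: f ≡ 0 at y ∈ {2}; g ≡ 0 at y ∈ {6, 10}; common: ∅.
  x = 9: f ≡ 0 at y ∈ {3}; g ≡ 0 at y ∈ ∅; common: ∅.
  x = 10: f ≡ 0 at y ∈ {4}; g ≡ 0 at y ∈ {0, 5}; common: ∅.
Collecting: common zeros = ∅, so the count is 0.
Comparison with the Bézout bound: 0 ≤ 2 = deg(f)·deg(g), as expected for curves with no common component (the affine F_11-count falls short of the bound because intersections may lie at infinity, over extension fields, or carry multiplicity).
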